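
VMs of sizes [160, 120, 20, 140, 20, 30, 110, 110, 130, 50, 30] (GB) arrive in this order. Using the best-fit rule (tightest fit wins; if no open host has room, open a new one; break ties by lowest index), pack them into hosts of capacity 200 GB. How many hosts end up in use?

  160 → host 1 (new)  [load 160/200]
  120 → host 2 (new)  [load 120/200]
  20 → host 1  [load 180/200]
  140 → host 3 (new)  [load 140/200]
  20 → host 1  [load 200/200]
  30 → host 3  [load 170/200]
  110 → host 4 (new)  [load 110/200]
  110 → host 5 (new)  [load 110/200]
  130 → host 6 (new)  [load 130/200]
  50 → host 6  [load 180/200]
  30 → host 3  [load 200/200]
6 hosts opened.

6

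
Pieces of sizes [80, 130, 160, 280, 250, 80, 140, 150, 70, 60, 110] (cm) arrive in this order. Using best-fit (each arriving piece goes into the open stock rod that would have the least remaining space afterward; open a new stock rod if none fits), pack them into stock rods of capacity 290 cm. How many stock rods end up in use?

6

  80 → stock rod 1 (new)  [load 80/290]
  130 → stock rod 1  [load 210/290]
  160 → stock rod 2 (new)  [load 160/290]
  280 → stock rod 3 (new)  [load 280/290]
  250 → stock rod 4 (new)  [load 250/290]
  80 → stock rod 1  [load 290/290]
  140 → stock rod 5 (new)  [load 140/290]
  150 → stock rod 5  [load 290/290]
  70 → stock rod 2  [load 230/290]
  60 → stock rod 2  [load 290/290]
  110 → stock rod 6 (new)  [load 110/290]
6 stock rods opened.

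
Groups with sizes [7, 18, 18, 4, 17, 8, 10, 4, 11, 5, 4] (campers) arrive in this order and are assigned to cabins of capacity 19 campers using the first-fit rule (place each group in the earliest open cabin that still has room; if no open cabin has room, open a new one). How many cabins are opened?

6

  7 → cabin 1 (new)  [load 7/19]
  18 → cabin 2 (new)  [load 18/19]
  18 → cabin 3 (new)  [load 18/19]
  4 → cabin 1  [load 11/19]
  17 → cabin 4 (new)  [load 17/19]
  8 → cabin 1  [load 19/19]
  10 → cabin 5 (new)  [load 10/19]
  4 → cabin 5  [load 14/19]
  11 → cabin 6 (new)  [load 11/19]
  5 → cabin 5  [load 19/19]
  4 → cabin 6  [load 15/19]
6 cabins opened.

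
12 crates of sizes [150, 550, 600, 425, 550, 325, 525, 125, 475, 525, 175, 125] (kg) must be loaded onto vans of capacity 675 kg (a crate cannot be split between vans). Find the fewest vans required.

8

Total = 600 + 550 + 550 + 525 + 525 + 475 + 425 + 325 + 175 + 150 + 125 + 125 = 4550 kg.
Lower bound: ⌈4550/675⌉ = 7 vans.
A packing using 8 vans:
  van 1: 600 = 600
  van 2: 550 + 125 = 675
  van 3: 550 + 125 = 675
  van 4: 525 + 150 = 675
  van 5: 525 = 525
  van 6: 475 + 175 = 650
  van 7: 425 = 425
  van 8: 325 = 325
No arrangement into 7 vans stays within capacity, so 8 is optimal.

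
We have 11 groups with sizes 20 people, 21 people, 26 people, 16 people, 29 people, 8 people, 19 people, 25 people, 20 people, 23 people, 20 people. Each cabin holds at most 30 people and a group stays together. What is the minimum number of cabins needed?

10

Total = 29 + 26 + 25 + 23 + 21 + 20 + 20 + 20 + 19 + 16 + 8 = 227 people.
Lower bound: ⌈227/30⌉ = 8 cabins.
Also, 10 groups each exceed 15 people, and no two of those can share a cabin, so at least 10 cabins are needed.
A packing using 10 cabins:
  cabin 1: 29 = 29
  cabin 2: 26 = 26
  cabin 3: 25 = 25
  cabin 4: 23 = 23
  cabin 5: 21 + 8 = 29
  cabin 6: 20 = 20
  cabin 7: 20 = 20
  cabin 8: 20 = 20
  cabin 9: 19 = 19
  cabin 10: 16 = 16
This matches the lower bound, so 10 is optimal.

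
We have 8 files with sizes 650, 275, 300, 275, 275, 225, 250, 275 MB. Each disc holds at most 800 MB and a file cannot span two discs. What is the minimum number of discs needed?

Total = 650 + 300 + 275 + 275 + 275 + 275 + 250 + 225 = 2525 MB.
Lower bound: ⌈2525/800⌉ = 4 discs.
A packing using 4 discs:
  disc 1: 650 = 650
  disc 2: 300 + 275 + 225 = 800
  disc 3: 275 + 275 + 250 = 800
  disc 4: 275 = 275
This matches the lower bound, so 4 is optimal.

4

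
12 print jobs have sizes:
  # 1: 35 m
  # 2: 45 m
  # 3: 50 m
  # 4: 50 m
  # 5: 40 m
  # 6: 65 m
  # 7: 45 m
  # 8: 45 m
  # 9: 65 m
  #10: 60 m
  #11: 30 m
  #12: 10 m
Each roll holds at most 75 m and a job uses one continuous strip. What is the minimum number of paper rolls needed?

Total = 65 + 65 + 60 + 50 + 50 + 45 + 45 + 45 + 40 + 35 + 30 + 10 = 540 m.
Lower bound: ⌈540/75⌉ = 8 paper rolls.
Also, 9 print jobs each exceed 75/2 m, and no two of those can share a roll, so at least 9 paper rolls are needed.
A packing using 9 paper rolls:
  roll 1: 65 + 10 = 75
  roll 2: 65 = 65
  roll 3: 60 = 60
  roll 4: 50 = 50
  roll 5: 50 = 50
  roll 6: 45 + 30 = 75
  roll 7: 45 = 45
  roll 8: 45 = 45
  roll 9: 40 + 35 = 75
This matches the lower bound, so 9 is optimal.

9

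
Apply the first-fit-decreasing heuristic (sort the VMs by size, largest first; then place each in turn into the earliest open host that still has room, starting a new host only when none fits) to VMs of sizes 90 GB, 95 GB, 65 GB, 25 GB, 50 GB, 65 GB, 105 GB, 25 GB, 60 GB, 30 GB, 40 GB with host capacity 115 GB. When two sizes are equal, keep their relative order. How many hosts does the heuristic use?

Sorted descending: 105, 95, 90, 65, 65, 60, 50, 40, 30, 25, 25.
  105 → host 1 (new)  [load 105/115]
  95 → host 2 (new)  [load 95/115]
  90 → host 3 (new)  [load 90/115]
  65 → host 4 (new)  [load 65/115]
  65 → host 5 (new)  [load 65/115]
  60 → host 6 (new)  [load 60/115]
  50 → host 4  [load 115/115]
  40 → host 5  [load 105/115]
  30 → host 6  [load 90/115]
  25 → host 3  [load 115/115]
  25 → host 6  [load 115/115]
6 hosts opened.

6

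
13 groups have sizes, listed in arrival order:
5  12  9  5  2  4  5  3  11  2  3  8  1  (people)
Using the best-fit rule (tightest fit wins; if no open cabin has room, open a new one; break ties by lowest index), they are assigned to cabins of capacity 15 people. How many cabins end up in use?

  5 → cabin 1 (new)  [load 5/15]
  12 → cabin 2 (new)  [load 12/15]
  9 → cabin 1  [load 14/15]
  5 → cabin 3 (new)  [load 5/15]
  2 → cabin 2  [load 14/15]
  4 → cabin 3  [load 9/15]
  5 → cabin 3  [load 14/15]
  3 → cabin 4 (new)  [load 3/15]
  11 → cabin 4  [load 14/15]
  2 → cabin 5 (new)  [load 2/15]
  3 → cabin 5  [load 5/15]
  8 → cabin 5  [load 13/15]
  1 → cabin 1  [load 15/15]
5 cabins opened.

5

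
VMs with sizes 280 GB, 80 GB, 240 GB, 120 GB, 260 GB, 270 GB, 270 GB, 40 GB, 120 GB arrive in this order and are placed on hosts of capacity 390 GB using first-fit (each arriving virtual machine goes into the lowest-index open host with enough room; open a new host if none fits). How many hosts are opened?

5

  280 → host 1 (new)  [load 280/390]
  80 → host 1  [load 360/390]
  240 → host 2 (new)  [load 240/390]
  120 → host 2  [load 360/390]
  260 → host 3 (new)  [load 260/390]
  270 → host 4 (new)  [load 270/390]
  270 → host 5 (new)  [load 270/390]
  40 → host 3  [load 300/390]
  120 → host 4  [load 390/390]
5 hosts opened.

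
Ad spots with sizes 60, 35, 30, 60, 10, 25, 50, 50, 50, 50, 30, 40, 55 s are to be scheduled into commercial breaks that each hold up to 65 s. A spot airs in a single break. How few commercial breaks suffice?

10

Total = 60 + 60 + 55 + 50 + 50 + 50 + 50 + 40 + 35 + 30 + 30 + 25 + 10 = 545 s.
Lower bound: ⌈545/65⌉ = 9 commercial breaks.
A packing using 10 commercial breaks:
  break 1: 60 = 60
  break 2: 60 = 60
  break 3: 55 + 10 = 65
  break 4: 50 = 50
  break 5: 50 = 50
  break 6: 50 = 50
  break 7: 50 = 50
  break 8: 40 + 25 = 65
  break 9: 35 + 30 = 65
  break 10: 30 = 30
No arrangement into 9 commercial breaks stays within capacity, so 10 is optimal.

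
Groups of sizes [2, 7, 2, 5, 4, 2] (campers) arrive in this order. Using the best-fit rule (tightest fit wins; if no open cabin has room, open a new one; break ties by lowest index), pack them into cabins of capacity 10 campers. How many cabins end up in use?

3

  2 → cabin 1 (new)  [load 2/10]
  7 → cabin 1  [load 9/10]
  2 → cabin 2 (new)  [load 2/10]
  5 → cabin 2  [load 7/10]
  4 → cabin 3 (new)  [load 4/10]
  2 → cabin 2  [load 9/10]
3 cabins opened.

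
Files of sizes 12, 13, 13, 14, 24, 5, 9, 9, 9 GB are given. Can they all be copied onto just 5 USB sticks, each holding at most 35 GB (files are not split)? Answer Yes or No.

A valid assignment using 4 USB sticks:
  USB stick 1: 24 + 9 = 33
  USB stick 2: 14 + 13 + 5 = 32
  USB stick 3: 13 + 12 + 9 = 34
  USB stick 4: 9 = 9
That uses only 4 ≤ 5, so 5 USB sticks are enough.

Yes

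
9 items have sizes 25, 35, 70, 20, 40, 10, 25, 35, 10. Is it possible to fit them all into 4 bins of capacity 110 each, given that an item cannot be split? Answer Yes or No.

Yes

A valid assignment using 3 bins:
  bin 1: 70 + 40 = 110
  bin 2: 35 + 35 + 25 + 10 = 105
  bin 3: 25 + 20 + 10 = 55
That uses only 3 ≤ 4, so 4 bins are enough.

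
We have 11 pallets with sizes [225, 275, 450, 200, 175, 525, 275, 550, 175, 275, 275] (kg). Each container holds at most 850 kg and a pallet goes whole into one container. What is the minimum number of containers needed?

5

Total = 550 + 525 + 450 + 275 + 275 + 275 + 275 + 225 + 200 + 175 + 175 = 3400 kg.
Lower bound: ⌈3400/850⌉ = 4 containers.
A packing using 5 containers:
  container 1: 550 + 275 = 825
  container 2: 525 + 275 = 800
  container 3: 450 + 275 = 725
  container 4: 275 + 225 + 200 = 700
  container 5: 175 + 175 = 350
No arrangement into 4 containers stays within capacity, so 5 is optimal.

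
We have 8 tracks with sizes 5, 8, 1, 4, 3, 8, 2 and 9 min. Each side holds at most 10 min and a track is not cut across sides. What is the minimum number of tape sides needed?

5

Total = 9 + 8 + 8 + 5 + 4 + 3 + 2 + 1 = 40 min.
Lower bound: ⌈40/10⌉ = 4 tape sides.
A packing using 5 tape sides:
  side 1: 9 + 1 = 10
  side 2: 8 + 2 = 10
  side 3: 8 = 8
  side 4: 5 + 4 = 9
  side 5: 3 = 3
No arrangement into 4 tape sides stays within capacity, so 5 is optimal.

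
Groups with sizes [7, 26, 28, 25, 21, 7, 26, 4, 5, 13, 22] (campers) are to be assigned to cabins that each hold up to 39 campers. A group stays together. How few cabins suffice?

6

Total = 28 + 26 + 26 + 25 + 22 + 21 + 13 + 7 + 7 + 5 + 4 = 184 campers.
Lower bound: ⌈184/39⌉ = 5 cabins.
Also, 6 groups each exceed 39/2 campers, and no two of those can share a cabin, so at least 6 cabins are needed.
A packing using 6 cabins:
  cabin 1: 28 + 7 + 4 = 39
  cabin 2: 26 + 13 = 39
  cabin 3: 26 + 7 + 5 = 38
  cabin 4: 25 = 25
  cabin 5: 22 = 22
  cabin 6: 21 = 21
This matches the lower bound, so 6 is optimal.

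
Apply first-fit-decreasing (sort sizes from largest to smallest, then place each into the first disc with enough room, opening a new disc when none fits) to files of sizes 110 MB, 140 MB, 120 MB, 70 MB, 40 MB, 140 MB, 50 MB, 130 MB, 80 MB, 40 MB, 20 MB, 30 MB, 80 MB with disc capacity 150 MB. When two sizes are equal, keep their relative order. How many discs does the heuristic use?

Sorted descending: 140, 140, 130, 120, 110, 80, 80, 70, 50, 40, 40, 30, 20.
  140 → disc 1 (new)  [load 140/150]
  140 → disc 2 (new)  [load 140/150]
  130 → disc 3 (new)  [load 130/150]
  120 → disc 4 (new)  [load 120/150]
  110 → disc 5 (new)  [load 110/150]
  80 → disc 6 (new)  [load 80/150]
  80 → disc 7 (new)  [load 80/150]
  70 → disc 6  [load 150/150]
  50 → disc 7  [load 130/150]
  40 → disc 5  [load 150/150]
  40 → disc 8 (new)  [load 40/150]
  30 → disc 4  [load 150/150]
  20 → disc 3  [load 150/150]
8 discs opened.

8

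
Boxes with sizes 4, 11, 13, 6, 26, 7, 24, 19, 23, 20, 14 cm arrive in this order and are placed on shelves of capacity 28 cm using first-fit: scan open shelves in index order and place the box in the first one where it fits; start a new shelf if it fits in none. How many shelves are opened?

  4 → shelf 1 (new)  [load 4/28]
  11 → shelf 1  [load 15/28]
  13 → shelf 1  [load 28/28]
  6 → shelf 2 (new)  [load 6/28]
  26 → shelf 3 (new)  [load 26/28]
  7 → shelf 2  [load 13/28]
  24 → shelf 4 (new)  [load 24/28]
  19 → shelf 5 (new)  [load 19/28]
  23 → shelf 6 (new)  [load 23/28]
  20 → shelf 7 (new)  [load 20/28]
  14 → shelf 2  [load 27/28]
7 shelves opened.

7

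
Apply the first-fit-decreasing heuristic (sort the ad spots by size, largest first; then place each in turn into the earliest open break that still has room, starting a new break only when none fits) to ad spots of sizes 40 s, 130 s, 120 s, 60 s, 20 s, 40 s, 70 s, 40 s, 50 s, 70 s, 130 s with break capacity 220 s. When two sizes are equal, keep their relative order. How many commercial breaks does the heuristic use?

Sorted descending: 130, 130, 120, 70, 70, 60, 50, 40, 40, 40, 20.
  130 → break 1 (new)  [load 130/220]
  130 → break 2 (new)  [load 130/220]
  120 → break 3 (new)  [load 120/220]
  70 → break 1  [load 200/220]
  70 → break 2  [load 200/220]
  60 → break 3  [load 180/220]
  50 → break 4 (new)  [load 50/220]
  40 → break 3  [load 220/220]
  40 → break 4  [load 90/220]
  40 → break 4  [load 130/220]
  20 → break 1  [load 220/220]
4 commercial breaks opened.

4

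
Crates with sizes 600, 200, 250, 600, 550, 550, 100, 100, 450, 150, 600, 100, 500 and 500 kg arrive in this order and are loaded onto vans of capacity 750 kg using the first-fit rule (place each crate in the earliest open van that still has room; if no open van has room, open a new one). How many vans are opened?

9

  600 → van 1 (new)  [load 600/750]
  200 → van 2 (new)  [load 200/750]
  250 → van 2  [load 450/750]
  600 → van 3 (new)  [load 600/750]
  550 → van 4 (new)  [load 550/750]
  550 → van 5 (new)  [load 550/750]
  100 → van 1  [load 700/750]
  100 → van 2  [load 550/750]
  450 → van 6 (new)  [load 450/750]
  150 → van 2  [load 700/750]
  600 → van 7 (new)  [load 600/750]
  100 → van 3  [load 700/750]
  500 → van 8 (new)  [load 500/750]
  500 → van 9 (new)  [load 500/750]
9 vans opened.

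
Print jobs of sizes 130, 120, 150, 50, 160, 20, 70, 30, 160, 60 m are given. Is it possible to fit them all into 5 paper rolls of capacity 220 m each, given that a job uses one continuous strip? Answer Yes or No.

A valid assignment using 5 paper rolls:
  roll 1: 160 + 60 = 220
  roll 2: 160 + 50 = 210
  roll 3: 150 + 70 = 220
  roll 4: 130 + 30 + 20 = 180
  roll 5: 120 = 120
Every load is within 220 m, so 5 paper rolls suffice.

Yes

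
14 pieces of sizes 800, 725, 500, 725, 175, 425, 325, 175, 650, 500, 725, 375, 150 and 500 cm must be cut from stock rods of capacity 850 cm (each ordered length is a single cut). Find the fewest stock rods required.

9

Total = 800 + 725 + 725 + 725 + 650 + 500 + 500 + 500 + 425 + 375 + 325 + 175 + 175 + 150 = 6750 cm.
Lower bound: ⌈6750/850⌉ = 8 stock rods.
A packing using 9 stock rods:
  stock rod 1: 800 = 800
  stock rod 2: 725 = 725
  stock rod 3: 725 = 725
  stock rod 4: 725 = 725
  stock rod 5: 650 + 175 = 825
  stock rod 6: 500 + 325 = 825
  stock rod 7: 500 + 175 + 150 = 825
  stock rod 8: 500 = 500
  stock rod 9: 425 + 375 = 800
No arrangement into 8 stock rods stays within capacity, so 9 is optimal.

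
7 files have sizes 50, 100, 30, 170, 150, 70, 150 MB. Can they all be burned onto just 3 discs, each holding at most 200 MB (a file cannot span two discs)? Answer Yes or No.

No

Total = 720 MB; ⌈720/200⌉ = 4.
At least 4 discs are required, but only 3 are allowed.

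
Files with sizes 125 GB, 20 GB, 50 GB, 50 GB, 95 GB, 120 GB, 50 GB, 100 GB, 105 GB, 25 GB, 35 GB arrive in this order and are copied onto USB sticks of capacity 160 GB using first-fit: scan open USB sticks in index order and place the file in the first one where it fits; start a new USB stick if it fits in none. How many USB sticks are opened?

  125 → USB stick 1 (new)  [load 125/160]
  20 → USB stick 1  [load 145/160]
  50 → USB stick 2 (new)  [load 50/160]
  50 → USB stick 2  [load 100/160]
  95 → USB stick 3 (new)  [load 95/160]
  120 → USB stick 4 (new)  [load 120/160]
  50 → USB stick 2  [load 150/160]
  100 → USB stick 5 (new)  [load 100/160]
  105 → USB stick 6 (new)  [load 105/160]
  25 → USB stick 3  [load 120/160]
  35 → USB stick 3  [load 155/160]
6 USB sticks opened.

6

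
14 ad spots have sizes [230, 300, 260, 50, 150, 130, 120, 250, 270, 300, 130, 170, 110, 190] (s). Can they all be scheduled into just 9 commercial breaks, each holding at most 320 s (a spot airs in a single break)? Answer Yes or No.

Total = 2660 s; ⌈2660/320⌉ = 9.
The bound of 9 does not rule out 9, but exhaustive search shows no assignment into 9 commercial breaks of capacity 320 s exists — the minimum is 10.

No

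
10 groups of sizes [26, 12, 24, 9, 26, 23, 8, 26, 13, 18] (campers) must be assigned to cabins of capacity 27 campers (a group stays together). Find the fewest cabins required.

Total = 26 + 26 + 26 + 24 + 23 + 18 + 13 + 12 + 9 + 8 = 185 campers.
Lower bound: ⌈185/27⌉ = 7 cabins.
A packing using 8 cabins:
  cabin 1: 26 = 26
  cabin 2: 26 = 26
  cabin 3: 26 = 26
  cabin 4: 24 = 24
  cabin 5: 23 = 23
  cabin 6: 18 + 9 = 27
  cabin 7: 13 + 12 = 25
  cabin 8: 8 = 8
No arrangement into 7 cabins stays within capacity, so 8 is optimal.

8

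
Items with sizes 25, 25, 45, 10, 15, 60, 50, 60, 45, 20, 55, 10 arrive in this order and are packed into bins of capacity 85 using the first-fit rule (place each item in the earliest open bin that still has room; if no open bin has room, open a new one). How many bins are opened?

7

  25 → bin 1 (new)  [load 25/85]
  25 → bin 1  [load 50/85]
  45 → bin 2 (new)  [load 45/85]
  10 → bin 1  [load 60/85]
  15 → bin 1  [load 75/85]
  60 → bin 3 (new)  [load 60/85]
  50 → bin 4 (new)  [load 50/85]
  60 → bin 5 (new)  [load 60/85]
  45 → bin 6 (new)  [load 45/85]
  20 → bin 2  [load 65/85]
  55 → bin 7 (new)  [load 55/85]
  10 → bin 1  [load 85/85]
7 bins opened.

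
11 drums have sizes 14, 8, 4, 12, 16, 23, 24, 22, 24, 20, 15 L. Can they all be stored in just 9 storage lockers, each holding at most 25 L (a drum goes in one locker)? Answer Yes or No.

Yes

A valid assignment using 9 storage lockers:
  locker 1: 24 = 24
  locker 2: 24 = 24
  locker 3: 23 = 23
  locker 4: 22 = 22
  locker 5: 20 + 4 = 24
  locker 6: 16 + 8 = 24
  locker 7: 15 = 15
  locker 8: 14 = 14
  locker 9: 12 = 12
Every load is within 25 L, so 9 storage lockers suffice.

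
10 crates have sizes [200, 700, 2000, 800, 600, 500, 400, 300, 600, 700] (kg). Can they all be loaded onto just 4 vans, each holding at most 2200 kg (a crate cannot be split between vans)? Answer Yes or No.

Yes

A valid assignment using 4 vans:
  van 1: 2000 + 200 = 2200
  van 2: 800 + 700 + 700 = 2200
  van 3: 600 + 600 + 500 + 400 = 2100
  van 4: 300 = 300
Every load is within 2200 kg, so 4 vans suffice.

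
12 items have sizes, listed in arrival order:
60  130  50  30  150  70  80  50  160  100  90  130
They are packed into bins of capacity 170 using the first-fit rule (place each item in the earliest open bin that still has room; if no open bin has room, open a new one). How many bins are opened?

8

  60 → bin 1 (new)  [load 60/170]
  130 → bin 2 (new)  [load 130/170]
  50 → bin 1  [load 110/170]
  30 → bin 1  [load 140/170]
  150 → bin 3 (new)  [load 150/170]
  70 → bin 4 (new)  [load 70/170]
  80 → bin 4  [load 150/170]
  50 → bin 5 (new)  [load 50/170]
  160 → bin 6 (new)  [load 160/170]
  100 → bin 5  [load 150/170]
  90 → bin 7 (new)  [load 90/170]
  130 → bin 8 (new)  [load 130/170]
8 bins opened.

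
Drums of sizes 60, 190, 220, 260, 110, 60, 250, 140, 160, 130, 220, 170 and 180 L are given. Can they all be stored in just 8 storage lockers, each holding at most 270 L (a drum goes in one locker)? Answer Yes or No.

No

Total = 2150 L; ⌈2150/270⌉ = 8.
9 drums each exceed half the capacity and cannot share a locker, forcing at least 9 storage lockers.
At least 9 storage lockers are required, but only 8 are allowed.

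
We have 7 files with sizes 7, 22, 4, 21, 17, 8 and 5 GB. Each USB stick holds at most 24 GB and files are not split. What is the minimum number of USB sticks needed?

4

Total = 22 + 21 + 17 + 8 + 7 + 5 + 4 = 84 GB.
Lower bound: ⌈84/24⌉ = 4 USB sticks.
A packing using 4 USB sticks:
  USB stick 1: 22 = 22
  USB stick 2: 21 = 21
  USB stick 3: 17 + 7 = 24
  USB stick 4: 8 + 5 + 4 = 17
This matches the lower bound, so 4 is optimal.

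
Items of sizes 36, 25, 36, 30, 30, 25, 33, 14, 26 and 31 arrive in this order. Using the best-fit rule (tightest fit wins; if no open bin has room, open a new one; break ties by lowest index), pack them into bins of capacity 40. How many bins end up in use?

  36 → bin 1 (new)  [load 36/40]
  25 → bin 2 (new)  [load 25/40]
  36 → bin 3 (new)  [load 36/40]
  30 → bin 4 (new)  [load 30/40]
  30 → bin 5 (new)  [load 30/40]
  25 → bin 6 (new)  [load 25/40]
  33 → bin 7 (new)  [load 33/40]
  14 → bin 2  [load 39/40]
  26 → bin 8 (new)  [load 26/40]
  31 → bin 9 (new)  [load 31/40]
9 bins opened.

9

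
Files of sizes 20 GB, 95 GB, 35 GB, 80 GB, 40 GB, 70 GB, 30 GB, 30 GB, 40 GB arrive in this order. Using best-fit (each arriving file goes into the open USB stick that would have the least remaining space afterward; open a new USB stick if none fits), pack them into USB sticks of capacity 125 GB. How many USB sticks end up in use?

4

  20 → USB stick 1 (new)  [load 20/125]
  95 → USB stick 1  [load 115/125]
  35 → USB stick 2 (new)  [load 35/125]
  80 → USB stick 2  [load 115/125]
  40 → USB stick 3 (new)  [load 40/125]
  70 → USB stick 3  [load 110/125]
  30 → USB stick 4 (new)  [load 30/125]
  30 → USB stick 4  [load 60/125]
  40 → USB stick 4  [load 100/125]
4 USB sticks opened.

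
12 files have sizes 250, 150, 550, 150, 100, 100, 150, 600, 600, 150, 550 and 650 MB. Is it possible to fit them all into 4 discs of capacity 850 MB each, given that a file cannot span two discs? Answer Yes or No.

Total = 4000 MB; ⌈4000/850⌉ = 5.
At least 5 discs are required, but only 4 are allowed.

No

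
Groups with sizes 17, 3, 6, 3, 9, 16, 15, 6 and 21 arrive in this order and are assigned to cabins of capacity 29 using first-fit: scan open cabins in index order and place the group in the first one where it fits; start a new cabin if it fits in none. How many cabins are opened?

4

  17 → cabin 1 (new)  [load 17/29]
  3 → cabin 1  [load 20/29]
  6 → cabin 1  [load 26/29]
  3 → cabin 1  [load 29/29]
  9 → cabin 2 (new)  [load 9/29]
  16 → cabin 2  [load 25/29]
  15 → cabin 3 (new)  [load 15/29]
  6 → cabin 3  [load 21/29]
  21 → cabin 4 (new)  [load 21/29]
4 cabins opened.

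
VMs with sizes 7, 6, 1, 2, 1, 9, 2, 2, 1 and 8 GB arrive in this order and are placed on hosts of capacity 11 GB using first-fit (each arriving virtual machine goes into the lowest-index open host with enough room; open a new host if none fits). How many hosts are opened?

4

  7 → host 1 (new)  [load 7/11]
  6 → host 2 (new)  [load 6/11]
  1 → host 1  [load 8/11]
  2 → host 1  [load 10/11]
  1 → host 1  [load 11/11]
  9 → host 3 (new)  [load 9/11]
  2 → host 2  [load 8/11]
  2 → host 2  [load 10/11]
  1 → host 2  [load 11/11]
  8 → host 4 (new)  [load 8/11]
4 hosts opened.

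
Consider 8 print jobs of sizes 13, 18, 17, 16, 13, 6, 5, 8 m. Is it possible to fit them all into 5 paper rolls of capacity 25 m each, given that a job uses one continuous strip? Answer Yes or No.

Yes

A valid assignment using 5 paper rolls:
  roll 1: 18 + 6 = 24
  roll 2: 17 + 8 = 25
  roll 3: 16 + 5 = 21
  roll 4: 13 = 13
  roll 5: 13 = 13
Every load is within 25 m, so 5 paper rolls suffice.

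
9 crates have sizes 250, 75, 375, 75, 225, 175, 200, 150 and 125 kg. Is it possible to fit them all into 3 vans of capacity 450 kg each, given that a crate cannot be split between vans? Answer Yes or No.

Total = 1650 kg; ⌈1650/450⌉ = 4.
At least 4 vans are required, but only 3 are allowed.

No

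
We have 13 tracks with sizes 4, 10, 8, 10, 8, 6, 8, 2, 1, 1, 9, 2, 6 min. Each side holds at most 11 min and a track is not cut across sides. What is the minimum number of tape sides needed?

Total = 10 + 10 + 9 + 8 + 8 + 8 + 6 + 6 + 4 + 2 + 2 + 1 + 1 = 75 min.
Lower bound: ⌈75/11⌉ = 7 tape sides.
Also, 8 tracks each exceed 11/2 min, and no two of those can share a side, so at least 8 tape sides are needed.
A packing using 8 tape sides:
  side 1: 10 + 1 = 11
  side 2: 10 + 1 = 11
  side 3: 9 + 2 = 11
  side 4: 8 + 2 = 10
  side 5: 8 = 8
  side 6: 8 = 8
  side 7: 6 + 4 = 10
  side 8: 6 = 6
This matches the lower bound, so 8 is optimal.

8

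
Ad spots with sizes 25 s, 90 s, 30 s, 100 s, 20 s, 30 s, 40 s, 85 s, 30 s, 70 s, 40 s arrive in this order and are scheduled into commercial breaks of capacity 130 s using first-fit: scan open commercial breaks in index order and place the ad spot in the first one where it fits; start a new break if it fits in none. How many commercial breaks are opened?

  25 → break 1 (new)  [load 25/130]
  90 → break 1  [load 115/130]
  30 → break 2 (new)  [load 30/130]
  100 → break 2  [load 130/130]
  20 → break 3 (new)  [load 20/130]
  30 → break 3  [load 50/130]
  40 → break 3  [load 90/130]
  85 → break 4 (new)  [load 85/130]
  30 → break 3  [load 120/130]
  70 → break 5 (new)  [load 70/130]
  40 → break 4  [load 125/130]
5 commercial breaks opened.

5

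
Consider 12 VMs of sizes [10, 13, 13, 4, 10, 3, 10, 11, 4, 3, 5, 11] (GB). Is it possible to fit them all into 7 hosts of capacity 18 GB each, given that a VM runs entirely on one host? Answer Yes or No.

A valid assignment using 7 hosts:
  host 1: 13 + 5 = 18
  host 2: 13 + 4 = 17
  host 3: 11 + 4 + 3 = 18
  host 4: 11 + 3 = 14
  host 5: 10 = 10
  host 6: 10 = 10
  host 7: 10 = 10
Every load is within 18 GB, so 7 hosts suffice.

Yes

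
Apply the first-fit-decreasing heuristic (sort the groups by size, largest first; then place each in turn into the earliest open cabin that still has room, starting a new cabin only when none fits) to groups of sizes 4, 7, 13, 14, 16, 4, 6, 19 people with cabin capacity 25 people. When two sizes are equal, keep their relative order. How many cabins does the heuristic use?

4

Sorted descending: 19, 16, 14, 13, 7, 6, 4, 4.
  19 → cabin 1 (new)  [load 19/25]
  16 → cabin 2 (new)  [load 16/25]
  14 → cabin 3 (new)  [load 14/25]
  13 → cabin 4 (new)  [load 13/25]
  7 → cabin 2  [load 23/25]
  6 → cabin 1  [load 25/25]
  4 → cabin 3  [load 18/25]
  4 → cabin 3  [load 22/25]
4 cabins opened.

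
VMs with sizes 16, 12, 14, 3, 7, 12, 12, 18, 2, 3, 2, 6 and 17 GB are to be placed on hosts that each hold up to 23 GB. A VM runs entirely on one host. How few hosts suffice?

Total = 18 + 17 + 16 + 14 + 12 + 12 + 12 + 7 + 6 + 3 + 3 + 2 + 2 = 124 GB.
Lower bound: ⌈124/23⌉ = 6 hosts.
Also, 7 VMs each exceed 23/2 GB, and no two of those can share a host, so at least 7 hosts are needed.
A packing using 7 hosts:
  host 1: 18 + 3 + 2 = 23
  host 2: 17 + 6 = 23
  host 3: 16 + 7 = 23
  host 4: 14 + 3 + 2 = 19
  host 5: 12 = 12
  host 6: 12 = 12
  host 7: 12 = 12
This matches the lower bound, so 7 is optimal.

7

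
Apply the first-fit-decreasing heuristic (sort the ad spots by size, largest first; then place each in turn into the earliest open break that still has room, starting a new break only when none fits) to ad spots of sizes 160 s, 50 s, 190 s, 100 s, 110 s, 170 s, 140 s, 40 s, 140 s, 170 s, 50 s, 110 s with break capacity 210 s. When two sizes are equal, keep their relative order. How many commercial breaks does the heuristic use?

Sorted descending: 190, 170, 170, 160, 140, 140, 110, 110, 100, 50, 50, 40.
  190 → break 1 (new)  [load 190/210]
  170 → break 2 (new)  [load 170/210]
  170 → break 3 (new)  [load 170/210]
  160 → break 4 (new)  [load 160/210]
  140 → break 5 (new)  [load 140/210]
  140 → break 6 (new)  [load 140/210]
  110 → break 7 (new)  [load 110/210]
  110 → break 8 (new)  [load 110/210]
  100 → break 7  [load 210/210]
  50 → break 4  [load 210/210]
  50 → break 5  [load 190/210]
  40 → break 2  [load 210/210]
8 commercial breaks opened.

8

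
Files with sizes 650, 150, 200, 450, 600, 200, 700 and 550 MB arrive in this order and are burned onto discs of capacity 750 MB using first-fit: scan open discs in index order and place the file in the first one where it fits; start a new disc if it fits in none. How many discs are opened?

  650 → disc 1 (new)  [load 650/750]
  150 → disc 2 (new)  [load 150/750]
  200 → disc 2  [load 350/750]
  450 → disc 3 (new)  [load 450/750]
  600 → disc 4 (new)  [load 600/750]
  200 → disc 2  [load 550/750]
  700 → disc 5 (new)  [load 700/750]
  550 → disc 6 (new)  [load 550/750]
6 discs opened.

6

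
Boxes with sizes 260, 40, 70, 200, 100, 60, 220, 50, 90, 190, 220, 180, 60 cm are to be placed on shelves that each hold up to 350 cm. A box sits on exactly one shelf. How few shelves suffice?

6

Total = 260 + 220 + 220 + 200 + 190 + 180 + 100 + 90 + 70 + 60 + 60 + 50 + 40 = 1740 cm.
Lower bound: ⌈1740/350⌉ = 5 shelves.
Also, 6 boxes each exceed 175 cm, and no two of those can share a shelf, so at least 6 shelves are needed.
A packing using 6 shelves:
  shelf 1: 260 + 90 = 350
  shelf 2: 220 + 100 = 320
  shelf 3: 220 + 70 + 60 = 350
  shelf 4: 200 + 60 + 50 + 40 = 350
  shelf 5: 190 = 190
  shelf 6: 180 = 180
This matches the lower bound, so 6 is optimal.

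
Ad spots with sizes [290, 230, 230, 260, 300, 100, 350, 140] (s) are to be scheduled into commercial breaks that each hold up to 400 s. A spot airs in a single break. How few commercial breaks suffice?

6

Total = 350 + 300 + 290 + 260 + 230 + 230 + 140 + 100 = 1900 s.
Lower bound: ⌈1900/400⌉ = 5 commercial breaks.
Also, 6 ad spots each exceed 200 s, and no two of those can share a break, so at least 6 commercial breaks are needed.
A packing using 6 commercial breaks:
  break 1: 350 = 350
  break 2: 300 + 100 = 400
  break 3: 290 = 290
  break 4: 260 + 140 = 400
  break 5: 230 = 230
  break 6: 230 = 230
This matches the lower bound, so 6 is optimal.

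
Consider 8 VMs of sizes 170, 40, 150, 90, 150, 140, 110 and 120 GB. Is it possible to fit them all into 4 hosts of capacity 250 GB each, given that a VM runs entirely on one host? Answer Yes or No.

No

Total = 970 GB; ⌈970/250⌉ = 4.
The bound of 4 does not rule out 4, but exhaustive search shows no assignment into 4 hosts of capacity 250 GB exists — the minimum is 5.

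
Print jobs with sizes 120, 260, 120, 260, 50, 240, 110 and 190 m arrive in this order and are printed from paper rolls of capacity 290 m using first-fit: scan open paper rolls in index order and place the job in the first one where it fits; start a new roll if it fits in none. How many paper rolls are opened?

6

  120 → roll 1 (new)  [load 120/290]
  260 → roll 2 (new)  [load 260/290]
  120 → roll 1  [load 240/290]
  260 → roll 3 (new)  [load 260/290]
  50 → roll 1  [load 290/290]
  240 → roll 4 (new)  [load 240/290]
  110 → roll 5 (new)  [load 110/290]
  190 → roll 6 (new)  [load 190/290]
6 paper rolls opened.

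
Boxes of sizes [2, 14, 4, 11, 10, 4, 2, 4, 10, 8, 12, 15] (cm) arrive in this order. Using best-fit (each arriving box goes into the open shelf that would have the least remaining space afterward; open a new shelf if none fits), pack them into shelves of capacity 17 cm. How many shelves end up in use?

  2 → shelf 1 (new)  [load 2/17]
  14 → shelf 1  [load 16/17]
  4 → shelf 2 (new)  [load 4/17]
  11 → shelf 2  [load 15/17]
  10 → shelf 3 (new)  [load 10/17]
  4 → shelf 3  [load 14/17]
  2 → shelf 2  [load 17/17]
  4 → shelf 4 (new)  [load 4/17]
  10 → shelf 4  [load 14/17]
  8 → shelf 5 (new)  [load 8/17]
  12 → shelf 6 (new)  [load 12/17]
  15 → shelf 7 (new)  [load 15/17]
7 shelves opened.

7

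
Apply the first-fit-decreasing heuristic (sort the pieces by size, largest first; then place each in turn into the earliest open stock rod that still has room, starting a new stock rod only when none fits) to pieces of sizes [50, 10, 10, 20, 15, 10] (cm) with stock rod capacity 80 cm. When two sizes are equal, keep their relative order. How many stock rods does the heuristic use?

2

Sorted descending: 50, 20, 15, 10, 10, 10.
  50 → stock rod 1 (new)  [load 50/80]
  20 → stock rod 1  [load 70/80]
  15 → stock rod 2 (new)  [load 15/80]
  10 → stock rod 1  [load 80/80]
  10 → stock rod 2  [load 25/80]
  10 → stock rod 2  [load 35/80]
2 stock rods opened.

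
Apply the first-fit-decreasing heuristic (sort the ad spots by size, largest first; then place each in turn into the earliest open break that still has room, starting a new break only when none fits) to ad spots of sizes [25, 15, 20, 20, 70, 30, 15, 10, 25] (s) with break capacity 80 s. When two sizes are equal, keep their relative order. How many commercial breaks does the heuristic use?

Sorted descending: 70, 30, 25, 25, 20, 20, 15, 15, 10.
  70 → break 1 (new)  [load 70/80]
  30 → break 2 (new)  [load 30/80]
  25 → break 2  [load 55/80]
  25 → break 2  [load 80/80]
  20 → break 3 (new)  [load 20/80]
  20 → break 3  [load 40/80]
  15 → break 3  [load 55/80]
  15 → break 3  [load 70/80]
  10 → break 1  [load 80/80]
3 commercial breaks opened.

3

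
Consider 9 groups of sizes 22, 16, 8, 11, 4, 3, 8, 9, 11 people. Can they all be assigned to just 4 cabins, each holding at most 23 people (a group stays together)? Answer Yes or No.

No

Total = 92 people; ⌈92/23⌉ = 4.
The bound of 4 does not rule out 4, but exhaustive search shows no assignment into 4 cabins of capacity 23 people exists — the minimum is 5.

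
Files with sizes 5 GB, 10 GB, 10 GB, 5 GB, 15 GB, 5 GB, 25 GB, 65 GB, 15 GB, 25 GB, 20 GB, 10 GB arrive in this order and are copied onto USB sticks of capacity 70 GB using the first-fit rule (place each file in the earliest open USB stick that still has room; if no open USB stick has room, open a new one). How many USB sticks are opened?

  5 → USB stick 1 (new)  [load 5/70]
  10 → USB stick 1  [load 15/70]
  10 → USB stick 1  [load 25/70]
  5 → USB stick 1  [load 30/70]
  15 → USB stick 1  [load 45/70]
  5 → USB stick 1  [load 50/70]
  25 → USB stick 2 (new)  [load 25/70]
  65 → USB stick 3 (new)  [load 65/70]
  15 → USB stick 1  [load 65/70]
  25 → USB stick 2  [load 50/70]
  20 → USB stick 2  [load 70/70]
  10 → USB stick 4 (new)  [load 10/70]
4 USB sticks opened.

4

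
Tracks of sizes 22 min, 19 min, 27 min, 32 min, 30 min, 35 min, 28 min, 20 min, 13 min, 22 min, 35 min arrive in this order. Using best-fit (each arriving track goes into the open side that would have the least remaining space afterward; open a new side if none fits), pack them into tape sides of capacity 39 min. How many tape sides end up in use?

  22 → side 1 (new)  [load 22/39]
  19 → side 2 (new)  [load 19/39]
  27 → side 3 (new)  [load 27/39]
  32 → side 4 (new)  [load 32/39]
  30 → side 5 (new)  [load 30/39]
  35 → side 6 (new)  [load 35/39]
  28 → side 7 (new)  [load 28/39]
  20 → side 2  [load 39/39]
  13 → side 1  [load 35/39]
  22 → side 8 (new)  [load 22/39]
  35 → side 9 (new)  [load 35/39]
9 tape sides opened.

9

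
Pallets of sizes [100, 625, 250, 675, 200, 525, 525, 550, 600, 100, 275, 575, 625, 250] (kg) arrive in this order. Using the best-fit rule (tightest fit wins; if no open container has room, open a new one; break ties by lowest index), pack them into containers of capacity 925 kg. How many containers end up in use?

8

  100 → container 1 (new)  [load 100/925]
  625 → container 1  [load 725/925]
  250 → container 2 (new)  [load 250/925]
  675 → container 2  [load 925/925]
  200 → container 1  [load 925/925]
  525 → container 3 (new)  [load 525/925]
  525 → container 4 (new)  [load 525/925]
  550 → container 5 (new)  [load 550/925]
  600 → container 6 (new)  [load 600/925]
  100 → container 6  [load 700/925]
  275 → container 5  [load 825/925]
  575 → container 7 (new)  [load 575/925]
  625 → container 8 (new)  [load 625/925]
  250 → container 8  [load 875/925]
8 containers opened.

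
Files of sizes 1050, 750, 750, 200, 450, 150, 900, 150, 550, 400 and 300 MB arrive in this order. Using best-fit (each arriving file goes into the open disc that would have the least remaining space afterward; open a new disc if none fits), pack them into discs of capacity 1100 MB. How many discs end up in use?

  1050 → disc 1 (new)  [load 1050/1100]
  750 → disc 2 (new)  [load 750/1100]
  750 → disc 3 (new)  [load 750/1100]
  200 → disc 2  [load 950/1100]
  450 → disc 4 (new)  [load 450/1100]
  150 → disc 2  [load 1100/1100]
  900 → disc 5 (new)  [load 900/1100]
  150 → disc 5  [load 1050/1100]
  550 → disc 4  [load 1000/1100]
  400 → disc 6 (new)  [load 400/1100]
  300 → disc 3  [load 1050/1100]
6 discs opened.

6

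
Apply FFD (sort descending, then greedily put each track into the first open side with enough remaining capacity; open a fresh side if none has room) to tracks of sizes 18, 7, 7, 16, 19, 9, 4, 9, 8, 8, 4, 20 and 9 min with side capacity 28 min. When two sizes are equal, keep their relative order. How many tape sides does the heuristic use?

6

Sorted descending: 20, 19, 18, 16, 9, 9, 9, 8, 8, 7, 7, 4, 4.
  20 → side 1 (new)  [load 20/28]
  19 → side 2 (new)  [load 19/28]
  18 → side 3 (new)  [load 18/28]
  16 → side 4 (new)  [load 16/28]
  9 → side 2  [load 28/28]
  9 → side 3  [load 27/28]
  9 → side 4  [load 25/28]
  8 → side 1  [load 28/28]
  8 → side 5 (new)  [load 8/28]
  7 → side 5  [load 15/28]
  7 → side 5  [load 22/28]
  4 → side 5  [load 26/28]
  4 → side 6 (new)  [load 4/28]
6 tape sides opened.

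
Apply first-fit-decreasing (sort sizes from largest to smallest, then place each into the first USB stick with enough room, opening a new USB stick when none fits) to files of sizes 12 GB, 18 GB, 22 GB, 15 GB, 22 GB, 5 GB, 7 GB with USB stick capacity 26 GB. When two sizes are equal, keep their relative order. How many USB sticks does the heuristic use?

Sorted descending: 22, 22, 18, 15, 12, 7, 5.
  22 → USB stick 1 (new)  [load 22/26]
  22 → USB stick 2 (new)  [load 22/26]
  18 → USB stick 3 (new)  [load 18/26]
  15 → USB stick 4 (new)  [load 15/26]
  12 → USB stick 5 (new)  [load 12/26]
  7 → USB stick 3  [load 25/26]
  5 → USB stick 4  [load 20/26]
5 USB sticks opened.

5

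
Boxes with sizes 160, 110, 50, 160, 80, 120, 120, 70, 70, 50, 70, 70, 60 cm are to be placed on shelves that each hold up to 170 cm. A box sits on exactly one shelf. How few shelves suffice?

Total = 160 + 160 + 120 + 120 + 110 + 80 + 70 + 70 + 70 + 70 + 60 + 50 + 50 = 1190 cm.
Lower bound: ⌈1190/170⌉ = 7 shelves.
A packing using 8 shelves:
  shelf 1: 160 = 160
  shelf 2: 160 = 160
  shelf 3: 120 + 50 = 170
  shelf 4: 120 + 50 = 170
  shelf 5: 110 + 60 = 170
  shelf 6: 80 + 70 = 150
  shelf 7: 70 + 70 = 140
  shelf 8: 70 = 70
No arrangement into 7 shelves stays within capacity, so 8 is optimal.

8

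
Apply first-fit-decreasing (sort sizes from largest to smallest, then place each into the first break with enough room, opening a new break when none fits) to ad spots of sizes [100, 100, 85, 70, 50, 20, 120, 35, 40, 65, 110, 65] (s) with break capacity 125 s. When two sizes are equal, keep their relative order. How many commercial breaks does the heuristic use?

8

Sorted descending: 120, 110, 100, 100, 85, 70, 65, 65, 50, 40, 35, 20.
  120 → break 1 (new)  [load 120/125]
  110 → break 2 (new)  [load 110/125]
  100 → break 3 (new)  [load 100/125]
  100 → break 4 (new)  [load 100/125]
  85 → break 5 (new)  [load 85/125]
  70 → break 6 (new)  [load 70/125]
  65 → break 7 (new)  [load 65/125]
  65 → break 8 (new)  [load 65/125]
  50 → break 6  [load 120/125]
  40 → break 5  [load 125/125]
  35 → break 7  [load 100/125]
  20 → break 3  [load 120/125]
8 commercial breaks opened.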